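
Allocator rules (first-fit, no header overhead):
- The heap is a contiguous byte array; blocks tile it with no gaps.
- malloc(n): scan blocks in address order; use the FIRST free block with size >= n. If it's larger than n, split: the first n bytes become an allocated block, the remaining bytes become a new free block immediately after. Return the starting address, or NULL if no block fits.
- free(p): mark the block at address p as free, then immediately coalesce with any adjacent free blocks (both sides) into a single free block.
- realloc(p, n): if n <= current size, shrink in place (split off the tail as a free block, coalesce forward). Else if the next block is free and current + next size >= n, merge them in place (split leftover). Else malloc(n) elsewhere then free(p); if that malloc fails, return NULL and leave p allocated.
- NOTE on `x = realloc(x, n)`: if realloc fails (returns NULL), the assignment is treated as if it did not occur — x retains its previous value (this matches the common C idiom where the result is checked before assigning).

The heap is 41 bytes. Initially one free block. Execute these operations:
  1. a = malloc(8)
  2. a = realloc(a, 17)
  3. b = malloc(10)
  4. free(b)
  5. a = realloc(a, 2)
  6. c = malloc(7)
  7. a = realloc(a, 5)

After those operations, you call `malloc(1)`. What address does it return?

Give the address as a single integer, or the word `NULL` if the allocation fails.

Answer: 0

Derivation:
Op 1: a = malloc(8) -> a = 0; heap: [0-7 ALLOC][8-40 FREE]
Op 2: a = realloc(a, 17) -> a = 0; heap: [0-16 ALLOC][17-40 FREE]
Op 3: b = malloc(10) -> b = 17; heap: [0-16 ALLOC][17-26 ALLOC][27-40 FREE]
Op 4: free(b) -> (freed b); heap: [0-16 ALLOC][17-40 FREE]
Op 5: a = realloc(a, 2) -> a = 0; heap: [0-1 ALLOC][2-40 FREE]
Op 6: c = malloc(7) -> c = 2; heap: [0-1 ALLOC][2-8 ALLOC][9-40 FREE]
Op 7: a = realloc(a, 5) -> a = 9; heap: [0-1 FREE][2-8 ALLOC][9-13 ALLOC][14-40 FREE]
malloc(1): first-fit scan over [0-1 FREE][2-8 ALLOC][9-13 ALLOC][14-40 FREE] -> 0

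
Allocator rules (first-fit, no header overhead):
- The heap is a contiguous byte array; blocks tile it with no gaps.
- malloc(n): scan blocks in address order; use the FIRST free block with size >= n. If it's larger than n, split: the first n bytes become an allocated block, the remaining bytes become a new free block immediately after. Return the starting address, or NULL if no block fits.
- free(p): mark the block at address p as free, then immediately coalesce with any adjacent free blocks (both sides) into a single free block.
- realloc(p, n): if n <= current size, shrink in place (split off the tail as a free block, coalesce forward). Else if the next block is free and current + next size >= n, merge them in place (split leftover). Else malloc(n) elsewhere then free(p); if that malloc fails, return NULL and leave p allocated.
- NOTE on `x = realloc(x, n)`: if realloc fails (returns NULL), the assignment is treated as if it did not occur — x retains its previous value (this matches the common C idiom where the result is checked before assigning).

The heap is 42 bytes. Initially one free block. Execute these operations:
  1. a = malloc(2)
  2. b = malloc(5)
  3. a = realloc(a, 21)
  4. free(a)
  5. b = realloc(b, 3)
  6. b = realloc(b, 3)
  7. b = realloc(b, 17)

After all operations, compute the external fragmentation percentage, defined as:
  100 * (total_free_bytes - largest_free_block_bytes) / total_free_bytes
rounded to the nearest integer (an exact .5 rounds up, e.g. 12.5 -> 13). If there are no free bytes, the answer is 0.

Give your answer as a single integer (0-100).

Op 1: a = malloc(2) -> a = 0; heap: [0-1 ALLOC][2-41 FREE]
Op 2: b = malloc(5) -> b = 2; heap: [0-1 ALLOC][2-6 ALLOC][7-41 FREE]
Op 3: a = realloc(a, 21) -> a = 7; heap: [0-1 FREE][2-6 ALLOC][7-27 ALLOC][28-41 FREE]
Op 4: free(a) -> (freed a); heap: [0-1 FREE][2-6 ALLOC][7-41 FREE]
Op 5: b = realloc(b, 3) -> b = 2; heap: [0-1 FREE][2-4 ALLOC][5-41 FREE]
Op 6: b = realloc(b, 3) -> b = 2; heap: [0-1 FREE][2-4 ALLOC][5-41 FREE]
Op 7: b = realloc(b, 17) -> b = 2; heap: [0-1 FREE][2-18 ALLOC][19-41 FREE]
Free blocks: [2 23] total_free=25 largest=23 -> 100*(25-23)/25 = 200/25 = 8

Answer: 8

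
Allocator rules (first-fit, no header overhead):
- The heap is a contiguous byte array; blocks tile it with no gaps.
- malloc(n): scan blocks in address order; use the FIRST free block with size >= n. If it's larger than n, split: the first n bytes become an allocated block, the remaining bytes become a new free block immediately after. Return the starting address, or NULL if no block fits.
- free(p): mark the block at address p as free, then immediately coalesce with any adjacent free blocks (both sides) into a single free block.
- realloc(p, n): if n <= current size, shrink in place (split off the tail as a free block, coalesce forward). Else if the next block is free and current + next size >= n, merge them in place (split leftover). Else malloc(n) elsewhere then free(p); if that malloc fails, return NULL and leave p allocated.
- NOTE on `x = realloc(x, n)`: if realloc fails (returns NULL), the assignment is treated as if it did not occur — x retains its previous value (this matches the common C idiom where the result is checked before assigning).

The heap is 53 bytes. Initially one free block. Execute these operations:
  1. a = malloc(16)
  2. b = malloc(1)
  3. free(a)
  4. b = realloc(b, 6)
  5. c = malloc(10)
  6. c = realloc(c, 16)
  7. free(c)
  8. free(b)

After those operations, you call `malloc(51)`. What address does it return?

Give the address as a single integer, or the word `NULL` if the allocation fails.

Op 1: a = malloc(16) -> a = 0; heap: [0-15 ALLOC][16-52 FREE]
Op 2: b = malloc(1) -> b = 16; heap: [0-15 ALLOC][16-16 ALLOC][17-52 FREE]
Op 3: free(a) -> (freed a); heap: [0-15 FREE][16-16 ALLOC][17-52 FREE]
Op 4: b = realloc(b, 6) -> b = 16; heap: [0-15 FREE][16-21 ALLOC][22-52 FREE]
Op 5: c = malloc(10) -> c = 0; heap: [0-9 ALLOC][10-15 FREE][16-21 ALLOC][22-52 FREE]
Op 6: c = realloc(c, 16) -> c = 0; heap: [0-15 ALLOC][16-21 ALLOC][22-52 FREE]
Op 7: free(c) -> (freed c); heap: [0-15 FREE][16-21 ALLOC][22-52 FREE]
Op 8: free(b) -> (freed b); heap: [0-52 FREE]
malloc(51): first-fit scan over [0-52 FREE] -> 0

Answer: 0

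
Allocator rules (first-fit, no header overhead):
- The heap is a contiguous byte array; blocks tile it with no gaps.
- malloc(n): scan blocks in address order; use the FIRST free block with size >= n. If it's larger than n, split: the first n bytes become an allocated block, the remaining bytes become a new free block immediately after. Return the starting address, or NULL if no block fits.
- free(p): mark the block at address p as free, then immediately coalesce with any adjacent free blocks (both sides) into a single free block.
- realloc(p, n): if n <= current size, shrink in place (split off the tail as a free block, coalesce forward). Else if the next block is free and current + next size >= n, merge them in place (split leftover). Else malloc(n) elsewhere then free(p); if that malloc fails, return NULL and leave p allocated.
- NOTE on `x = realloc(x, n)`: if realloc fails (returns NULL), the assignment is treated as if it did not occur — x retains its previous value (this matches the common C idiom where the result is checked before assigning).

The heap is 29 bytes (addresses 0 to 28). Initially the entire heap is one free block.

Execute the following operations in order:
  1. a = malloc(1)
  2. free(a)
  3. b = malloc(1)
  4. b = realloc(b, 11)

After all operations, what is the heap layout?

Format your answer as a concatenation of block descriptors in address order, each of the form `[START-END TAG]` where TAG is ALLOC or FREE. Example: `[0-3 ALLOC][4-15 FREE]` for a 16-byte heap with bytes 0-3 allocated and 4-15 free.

Answer: [0-10 ALLOC][11-28 FREE]

Derivation:
Op 1: a = malloc(1) -> a = 0; heap: [0-0 ALLOC][1-28 FREE]
Op 2: free(a) -> (freed a); heap: [0-28 FREE]
Op 3: b = malloc(1) -> b = 0; heap: [0-0 ALLOC][1-28 FREE]
Op 4: b = realloc(b, 11) -> b = 0; heap: [0-10 ALLOC][11-28 FREE]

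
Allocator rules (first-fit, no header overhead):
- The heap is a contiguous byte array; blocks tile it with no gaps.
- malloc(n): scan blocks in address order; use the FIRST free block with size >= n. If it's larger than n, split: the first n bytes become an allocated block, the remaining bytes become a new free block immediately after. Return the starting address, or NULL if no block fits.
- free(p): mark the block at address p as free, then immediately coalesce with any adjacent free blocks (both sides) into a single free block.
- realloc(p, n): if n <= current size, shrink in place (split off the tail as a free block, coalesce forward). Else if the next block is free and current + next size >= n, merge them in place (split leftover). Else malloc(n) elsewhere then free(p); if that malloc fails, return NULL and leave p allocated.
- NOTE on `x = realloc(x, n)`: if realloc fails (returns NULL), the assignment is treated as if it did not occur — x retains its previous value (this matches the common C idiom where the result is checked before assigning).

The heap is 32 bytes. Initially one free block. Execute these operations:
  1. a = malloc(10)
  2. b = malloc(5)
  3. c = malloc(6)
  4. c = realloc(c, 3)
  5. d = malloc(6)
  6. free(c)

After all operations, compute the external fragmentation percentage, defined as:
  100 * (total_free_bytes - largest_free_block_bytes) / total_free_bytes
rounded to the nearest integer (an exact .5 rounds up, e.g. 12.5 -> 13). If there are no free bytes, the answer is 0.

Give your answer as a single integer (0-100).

Answer: 27

Derivation:
Op 1: a = malloc(10) -> a = 0; heap: [0-9 ALLOC][10-31 FREE]
Op 2: b = malloc(5) -> b = 10; heap: [0-9 ALLOC][10-14 ALLOC][15-31 FREE]
Op 3: c = malloc(6) -> c = 15; heap: [0-9 ALLOC][10-14 ALLOC][15-20 ALLOC][21-31 FREE]
Op 4: c = realloc(c, 3) -> c = 15; heap: [0-9 ALLOC][10-14 ALLOC][15-17 ALLOC][18-31 FREE]
Op 5: d = malloc(6) -> d = 18; heap: [0-9 ALLOC][10-14 ALLOC][15-17 ALLOC][18-23 ALLOC][24-31 FREE]
Op 6: free(c) -> (freed c); heap: [0-9 ALLOC][10-14 ALLOC][15-17 FREE][18-23 ALLOC][24-31 FREE]
Free blocks: [3 8] total_free=11 largest=8 -> 100*(11-8)/11 = 300/11 ≈ 27.273 -> rounds to 27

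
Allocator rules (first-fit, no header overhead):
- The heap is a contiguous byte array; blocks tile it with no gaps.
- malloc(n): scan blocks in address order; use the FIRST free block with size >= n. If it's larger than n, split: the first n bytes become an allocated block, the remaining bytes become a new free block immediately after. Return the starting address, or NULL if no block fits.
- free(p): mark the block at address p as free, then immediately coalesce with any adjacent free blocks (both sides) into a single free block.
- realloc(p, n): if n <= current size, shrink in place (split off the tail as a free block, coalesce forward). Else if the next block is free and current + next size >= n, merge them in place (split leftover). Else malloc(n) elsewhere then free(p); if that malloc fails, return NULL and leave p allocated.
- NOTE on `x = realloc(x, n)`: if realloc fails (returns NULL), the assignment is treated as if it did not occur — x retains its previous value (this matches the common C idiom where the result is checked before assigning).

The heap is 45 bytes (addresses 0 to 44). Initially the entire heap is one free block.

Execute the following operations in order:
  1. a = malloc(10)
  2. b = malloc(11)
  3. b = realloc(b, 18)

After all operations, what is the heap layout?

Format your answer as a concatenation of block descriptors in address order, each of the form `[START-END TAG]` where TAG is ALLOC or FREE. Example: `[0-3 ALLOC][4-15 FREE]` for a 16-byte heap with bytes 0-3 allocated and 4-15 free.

Op 1: a = malloc(10) -> a = 0; heap: [0-9 ALLOC][10-44 FREE]
Op 2: b = malloc(11) -> b = 10; heap: [0-9 ALLOC][10-20 ALLOC][21-44 FREE]
Op 3: b = realloc(b, 18) -> b = 10; heap: [0-9 ALLOC][10-27 ALLOC][28-44 FREE]

Answer: [0-9 ALLOC][10-27 ALLOC][28-44 FREE]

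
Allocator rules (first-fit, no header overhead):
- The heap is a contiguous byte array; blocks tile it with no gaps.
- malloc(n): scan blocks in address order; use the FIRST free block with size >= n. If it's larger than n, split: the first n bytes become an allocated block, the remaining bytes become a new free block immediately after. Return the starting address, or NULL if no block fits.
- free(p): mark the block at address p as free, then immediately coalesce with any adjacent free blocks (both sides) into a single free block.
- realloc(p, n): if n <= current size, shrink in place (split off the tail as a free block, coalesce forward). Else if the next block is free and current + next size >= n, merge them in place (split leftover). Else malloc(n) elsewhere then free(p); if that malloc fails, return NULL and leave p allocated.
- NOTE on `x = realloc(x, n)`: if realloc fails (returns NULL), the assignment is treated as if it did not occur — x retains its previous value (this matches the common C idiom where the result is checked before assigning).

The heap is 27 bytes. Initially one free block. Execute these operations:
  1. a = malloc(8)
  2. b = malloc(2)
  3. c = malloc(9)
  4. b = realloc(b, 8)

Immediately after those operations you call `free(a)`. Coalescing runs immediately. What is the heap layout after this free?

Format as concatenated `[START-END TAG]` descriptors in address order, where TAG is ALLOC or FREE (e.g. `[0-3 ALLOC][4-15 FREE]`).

Answer: [0-9 FREE][10-18 ALLOC][19-26 ALLOC]

Derivation:
Op 1: a = malloc(8) -> a = 0; heap: [0-7 ALLOC][8-26 FREE]
Op 2: b = malloc(2) -> b = 8; heap: [0-7 ALLOC][8-9 ALLOC][10-26 FREE]
Op 3: c = malloc(9) -> c = 10; heap: [0-7 ALLOC][8-9 ALLOC][10-18 ALLOC][19-26 FREE]
Op 4: b = realloc(b, 8) -> b = 19; heap: [0-7 ALLOC][8-9 FREE][10-18 ALLOC][19-26 ALLOC]
free(a): a = 0 -> block [0-7 ALLOC]; mark free, coalesce with adjacent free neighbors -> [0-9 FREE][10-18 ALLOC][19-26 ALLOC]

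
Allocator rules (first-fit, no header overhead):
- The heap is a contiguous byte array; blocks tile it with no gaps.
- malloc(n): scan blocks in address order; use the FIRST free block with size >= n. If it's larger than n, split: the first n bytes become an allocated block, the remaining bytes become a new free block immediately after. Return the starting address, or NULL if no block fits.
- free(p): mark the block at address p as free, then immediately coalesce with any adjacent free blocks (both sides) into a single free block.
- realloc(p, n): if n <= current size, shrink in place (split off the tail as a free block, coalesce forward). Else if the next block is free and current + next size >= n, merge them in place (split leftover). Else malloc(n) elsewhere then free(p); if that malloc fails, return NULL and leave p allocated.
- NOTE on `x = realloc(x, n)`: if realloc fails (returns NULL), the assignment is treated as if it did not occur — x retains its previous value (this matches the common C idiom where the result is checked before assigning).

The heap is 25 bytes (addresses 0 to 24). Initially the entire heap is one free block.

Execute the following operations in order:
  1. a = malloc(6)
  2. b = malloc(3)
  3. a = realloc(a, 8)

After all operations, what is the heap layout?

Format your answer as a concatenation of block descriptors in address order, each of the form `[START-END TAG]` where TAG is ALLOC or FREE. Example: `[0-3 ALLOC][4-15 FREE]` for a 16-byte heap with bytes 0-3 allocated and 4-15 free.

Answer: [0-5 FREE][6-8 ALLOC][9-16 ALLOC][17-24 FREE]

Derivation:
Op 1: a = malloc(6) -> a = 0; heap: [0-5 ALLOC][6-24 FREE]
Op 2: b = malloc(3) -> b = 6; heap: [0-5 ALLOC][6-8 ALLOC][9-24 FREE]
Op 3: a = realloc(a, 8) -> a = 9; heap: [0-5 FREE][6-8 ALLOC][9-16 ALLOC][17-24 FREE]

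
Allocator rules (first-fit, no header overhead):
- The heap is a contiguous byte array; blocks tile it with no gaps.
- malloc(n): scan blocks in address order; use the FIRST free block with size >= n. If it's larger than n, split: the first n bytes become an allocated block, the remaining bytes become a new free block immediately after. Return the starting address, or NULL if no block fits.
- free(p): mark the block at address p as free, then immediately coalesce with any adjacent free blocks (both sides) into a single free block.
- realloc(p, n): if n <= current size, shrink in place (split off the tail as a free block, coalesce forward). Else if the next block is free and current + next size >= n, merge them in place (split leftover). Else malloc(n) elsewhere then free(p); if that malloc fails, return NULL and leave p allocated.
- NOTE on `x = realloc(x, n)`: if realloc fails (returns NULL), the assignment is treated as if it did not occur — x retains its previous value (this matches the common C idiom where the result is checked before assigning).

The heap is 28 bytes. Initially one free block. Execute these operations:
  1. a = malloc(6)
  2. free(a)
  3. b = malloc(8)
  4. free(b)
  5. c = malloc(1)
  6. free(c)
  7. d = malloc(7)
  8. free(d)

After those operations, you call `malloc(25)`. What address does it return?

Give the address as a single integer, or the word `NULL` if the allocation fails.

Answer: 0

Derivation:
Op 1: a = malloc(6) -> a = 0; heap: [0-5 ALLOC][6-27 FREE]
Op 2: free(a) -> (freed a); heap: [0-27 FREE]
Op 3: b = malloc(8) -> b = 0; heap: [0-7 ALLOC][8-27 FREE]
Op 4: free(b) -> (freed b); heap: [0-27 FREE]
Op 5: c = malloc(1) -> c = 0; heap: [0-0 ALLOC][1-27 FREE]
Op 6: free(c) -> (freed c); heap: [0-27 FREE]
Op 7: d = malloc(7) -> d = 0; heap: [0-6 ALLOC][7-27 FREE]
Op 8: free(d) -> (freed d); heap: [0-27 FREE]
malloc(25): first-fit scan over [0-27 FREE] -> 0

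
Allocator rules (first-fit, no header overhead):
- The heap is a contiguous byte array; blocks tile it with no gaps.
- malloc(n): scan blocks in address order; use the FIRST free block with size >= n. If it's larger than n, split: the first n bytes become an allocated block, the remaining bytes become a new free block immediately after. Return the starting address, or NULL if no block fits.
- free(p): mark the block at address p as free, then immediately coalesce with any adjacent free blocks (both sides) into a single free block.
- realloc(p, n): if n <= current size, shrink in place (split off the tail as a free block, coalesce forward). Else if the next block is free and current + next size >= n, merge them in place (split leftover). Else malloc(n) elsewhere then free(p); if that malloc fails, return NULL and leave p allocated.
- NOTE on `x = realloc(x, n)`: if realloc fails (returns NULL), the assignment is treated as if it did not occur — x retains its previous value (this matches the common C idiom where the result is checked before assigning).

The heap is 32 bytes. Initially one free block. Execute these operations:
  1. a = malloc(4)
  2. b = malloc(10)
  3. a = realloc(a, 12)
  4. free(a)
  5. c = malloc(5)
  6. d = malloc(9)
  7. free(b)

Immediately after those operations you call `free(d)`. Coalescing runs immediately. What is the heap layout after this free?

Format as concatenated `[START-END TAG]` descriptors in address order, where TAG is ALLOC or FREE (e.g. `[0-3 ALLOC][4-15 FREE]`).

Op 1: a = malloc(4) -> a = 0; heap: [0-3 ALLOC][4-31 FREE]
Op 2: b = malloc(10) -> b = 4; heap: [0-3 ALLOC][4-13 ALLOC][14-31 FREE]
Op 3: a = realloc(a, 12) -> a = 14; heap: [0-3 FREE][4-13 ALLOC][14-25 ALLOC][26-31 FREE]
Op 4: free(a) -> (freed a); heap: [0-3 FREE][4-13 ALLOC][14-31 FREE]
Op 5: c = malloc(5) -> c = 14; heap: [0-3 FREE][4-13 ALLOC][14-18 ALLOC][19-31 FREE]
Op 6: d = malloc(9) -> d = 19; heap: [0-3 FREE][4-13 ALLOC][14-18 ALLOC][19-27 ALLOC][28-31 FREE]
Op 7: free(b) -> (freed b); heap: [0-13 FREE][14-18 ALLOC][19-27 ALLOC][28-31 FREE]
free(d): d = 19 -> block [19-27 ALLOC]; mark free, coalesce with adjacent free neighbors -> [0-13 FREE][14-18 ALLOC][19-31 FREE]

Answer: [0-13 FREE][14-18 ALLOC][19-31 FREE]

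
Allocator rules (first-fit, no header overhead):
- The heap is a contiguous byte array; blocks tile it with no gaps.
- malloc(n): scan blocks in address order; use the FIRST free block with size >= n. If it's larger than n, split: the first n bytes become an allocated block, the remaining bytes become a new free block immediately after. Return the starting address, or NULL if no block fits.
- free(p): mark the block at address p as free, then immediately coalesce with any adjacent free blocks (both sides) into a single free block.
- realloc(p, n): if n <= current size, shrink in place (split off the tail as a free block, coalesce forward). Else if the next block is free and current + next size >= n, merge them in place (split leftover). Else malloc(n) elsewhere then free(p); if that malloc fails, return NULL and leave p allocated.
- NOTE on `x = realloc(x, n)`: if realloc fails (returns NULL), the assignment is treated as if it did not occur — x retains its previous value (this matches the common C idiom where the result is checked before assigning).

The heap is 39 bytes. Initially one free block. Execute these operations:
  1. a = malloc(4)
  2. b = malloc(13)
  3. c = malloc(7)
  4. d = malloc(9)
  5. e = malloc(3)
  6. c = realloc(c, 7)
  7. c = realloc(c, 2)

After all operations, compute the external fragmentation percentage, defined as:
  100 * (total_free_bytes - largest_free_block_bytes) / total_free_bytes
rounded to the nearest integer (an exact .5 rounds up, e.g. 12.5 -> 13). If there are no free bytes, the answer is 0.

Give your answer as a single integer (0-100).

Answer: 38

Derivation:
Op 1: a = malloc(4) -> a = 0; heap: [0-3 ALLOC][4-38 FREE]
Op 2: b = malloc(13) -> b = 4; heap: [0-3 ALLOC][4-16 ALLOC][17-38 FREE]
Op 3: c = malloc(7) -> c = 17; heap: [0-3 ALLOC][4-16 ALLOC][17-23 ALLOC][24-38 FREE]
Op 4: d = malloc(9) -> d = 24; heap: [0-3 ALLOC][4-16 ALLOC][17-23 ALLOC][24-32 ALLOC][33-38 FREE]
Op 5: e = malloc(3) -> e = 33; heap: [0-3 ALLOC][4-16 ALLOC][17-23 ALLOC][24-32 ALLOC][33-35 ALLOC][36-38 FREE]
Op 6: c = realloc(c, 7) -> c = 17; heap: [0-3 ALLOC][4-16 ALLOC][17-23 ALLOC][24-32 ALLOC][33-35 ALLOC][36-38 FREE]
Op 7: c = realloc(c, 2) -> c = 17; heap: [0-3 ALLOC][4-16 ALLOC][17-18 ALLOC][19-23 FREE][24-32 ALLOC][33-35 ALLOC][36-38 FREE]
Free blocks: [5 3] total_free=8 largest=5 -> 100*(8-5)/8 = 300/8 = 37.5 -> rounds to 38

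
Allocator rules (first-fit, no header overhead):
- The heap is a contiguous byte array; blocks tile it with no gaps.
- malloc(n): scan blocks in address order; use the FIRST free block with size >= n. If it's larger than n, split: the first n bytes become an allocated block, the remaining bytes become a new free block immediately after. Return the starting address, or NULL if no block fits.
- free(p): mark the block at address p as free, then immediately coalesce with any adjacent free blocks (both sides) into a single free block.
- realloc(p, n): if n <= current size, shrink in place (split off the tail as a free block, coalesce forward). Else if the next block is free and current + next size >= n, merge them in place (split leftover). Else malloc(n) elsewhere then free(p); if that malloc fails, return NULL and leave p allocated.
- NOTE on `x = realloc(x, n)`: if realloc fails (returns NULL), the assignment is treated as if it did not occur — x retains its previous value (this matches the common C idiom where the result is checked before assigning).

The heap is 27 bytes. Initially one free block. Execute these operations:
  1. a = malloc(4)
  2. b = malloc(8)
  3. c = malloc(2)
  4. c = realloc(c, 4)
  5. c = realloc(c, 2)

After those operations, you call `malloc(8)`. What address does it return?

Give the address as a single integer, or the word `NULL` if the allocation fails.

Answer: 14

Derivation:
Op 1: a = malloc(4) -> a = 0; heap: [0-3 ALLOC][4-26 FREE]
Op 2: b = malloc(8) -> b = 4; heap: [0-3 ALLOC][4-11 ALLOC][12-26 FREE]
Op 3: c = malloc(2) -> c = 12; heap: [0-3 ALLOC][4-11 ALLOC][12-13 ALLOC][14-26 FREE]
Op 4: c = realloc(c, 4) -> c = 12; heap: [0-3 ALLOC][4-11 ALLOC][12-15 ALLOC][16-26 FREE]
Op 5: c = realloc(c, 2) -> c = 12; heap: [0-3 ALLOC][4-11 ALLOC][12-13 ALLOC][14-26 FREE]
malloc(8): first-fit scan over [0-3 ALLOC][4-11 ALLOC][12-13 ALLOC][14-26 FREE] -> 14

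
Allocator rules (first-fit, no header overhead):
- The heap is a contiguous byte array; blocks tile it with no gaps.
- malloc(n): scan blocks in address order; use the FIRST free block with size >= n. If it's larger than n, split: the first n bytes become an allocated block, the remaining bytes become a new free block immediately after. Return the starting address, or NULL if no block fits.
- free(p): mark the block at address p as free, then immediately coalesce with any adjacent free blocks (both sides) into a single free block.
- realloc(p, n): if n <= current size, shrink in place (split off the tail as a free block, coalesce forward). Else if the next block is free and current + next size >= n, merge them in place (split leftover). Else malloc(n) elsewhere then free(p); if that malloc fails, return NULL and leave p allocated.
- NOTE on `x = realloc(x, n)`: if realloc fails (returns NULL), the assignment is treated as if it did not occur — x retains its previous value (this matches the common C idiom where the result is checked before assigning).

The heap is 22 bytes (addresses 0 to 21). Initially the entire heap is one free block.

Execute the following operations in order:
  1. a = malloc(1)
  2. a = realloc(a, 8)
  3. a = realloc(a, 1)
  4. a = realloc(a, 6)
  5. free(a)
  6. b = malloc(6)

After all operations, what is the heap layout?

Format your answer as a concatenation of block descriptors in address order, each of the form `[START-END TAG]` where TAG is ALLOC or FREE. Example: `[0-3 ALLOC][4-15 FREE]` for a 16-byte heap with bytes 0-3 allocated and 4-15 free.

Op 1: a = malloc(1) -> a = 0; heap: [0-0 ALLOC][1-21 FREE]
Op 2: a = realloc(a, 8) -> a = 0; heap: [0-7 ALLOC][8-21 FREE]
Op 3: a = realloc(a, 1) -> a = 0; heap: [0-0 ALLOC][1-21 FREE]
Op 4: a = realloc(a, 6) -> a = 0; heap: [0-5 ALLOC][6-21 FREE]
Op 5: free(a) -> (freed a); heap: [0-21 FREE]
Op 6: b = malloc(6) -> b = 0; heap: [0-5 ALLOC][6-21 FREE]

Answer: [0-5 ALLOC][6-21 FREE]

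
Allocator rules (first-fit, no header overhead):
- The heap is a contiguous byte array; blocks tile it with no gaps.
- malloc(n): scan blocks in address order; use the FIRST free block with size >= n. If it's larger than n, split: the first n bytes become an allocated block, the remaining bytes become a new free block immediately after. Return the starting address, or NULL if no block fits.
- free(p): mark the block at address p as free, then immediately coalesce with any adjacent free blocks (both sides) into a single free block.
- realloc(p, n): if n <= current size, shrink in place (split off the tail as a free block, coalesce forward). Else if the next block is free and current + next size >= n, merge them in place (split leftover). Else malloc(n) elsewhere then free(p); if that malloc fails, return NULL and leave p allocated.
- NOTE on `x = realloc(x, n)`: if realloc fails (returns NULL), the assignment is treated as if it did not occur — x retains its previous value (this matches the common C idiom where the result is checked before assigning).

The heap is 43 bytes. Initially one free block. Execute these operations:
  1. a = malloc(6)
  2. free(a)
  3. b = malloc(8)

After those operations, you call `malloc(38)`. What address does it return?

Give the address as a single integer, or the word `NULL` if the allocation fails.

Answer: NULL

Derivation:
Op 1: a = malloc(6) -> a = 0; heap: [0-5 ALLOC][6-42 FREE]
Op 2: free(a) -> (freed a); heap: [0-42 FREE]
Op 3: b = malloc(8) -> b = 0; heap: [0-7 ALLOC][8-42 FREE]
malloc(38): first-fit scan over [0-7 ALLOC][8-42 FREE] -> NULL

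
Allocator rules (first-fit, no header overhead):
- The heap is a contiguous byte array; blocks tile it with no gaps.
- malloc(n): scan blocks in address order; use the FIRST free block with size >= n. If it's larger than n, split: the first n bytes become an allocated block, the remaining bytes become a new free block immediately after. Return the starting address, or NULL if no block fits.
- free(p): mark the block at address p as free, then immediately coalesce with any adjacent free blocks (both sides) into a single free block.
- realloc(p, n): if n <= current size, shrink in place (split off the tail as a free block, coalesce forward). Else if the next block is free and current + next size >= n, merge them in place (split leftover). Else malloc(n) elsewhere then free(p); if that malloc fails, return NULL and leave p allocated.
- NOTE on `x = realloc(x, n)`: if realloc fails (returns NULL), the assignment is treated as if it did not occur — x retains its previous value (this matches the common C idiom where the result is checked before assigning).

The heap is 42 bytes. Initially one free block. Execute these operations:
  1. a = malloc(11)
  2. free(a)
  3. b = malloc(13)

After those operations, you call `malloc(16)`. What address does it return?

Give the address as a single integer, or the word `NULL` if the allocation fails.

Op 1: a = malloc(11) -> a = 0; heap: [0-10 ALLOC][11-41 FREE]
Op 2: free(a) -> (freed a); heap: [0-41 FREE]
Op 3: b = malloc(13) -> b = 0; heap: [0-12 ALLOC][13-41 FREE]
malloc(16): first-fit scan over [0-12 ALLOC][13-41 FREE] -> 13

Answer: 13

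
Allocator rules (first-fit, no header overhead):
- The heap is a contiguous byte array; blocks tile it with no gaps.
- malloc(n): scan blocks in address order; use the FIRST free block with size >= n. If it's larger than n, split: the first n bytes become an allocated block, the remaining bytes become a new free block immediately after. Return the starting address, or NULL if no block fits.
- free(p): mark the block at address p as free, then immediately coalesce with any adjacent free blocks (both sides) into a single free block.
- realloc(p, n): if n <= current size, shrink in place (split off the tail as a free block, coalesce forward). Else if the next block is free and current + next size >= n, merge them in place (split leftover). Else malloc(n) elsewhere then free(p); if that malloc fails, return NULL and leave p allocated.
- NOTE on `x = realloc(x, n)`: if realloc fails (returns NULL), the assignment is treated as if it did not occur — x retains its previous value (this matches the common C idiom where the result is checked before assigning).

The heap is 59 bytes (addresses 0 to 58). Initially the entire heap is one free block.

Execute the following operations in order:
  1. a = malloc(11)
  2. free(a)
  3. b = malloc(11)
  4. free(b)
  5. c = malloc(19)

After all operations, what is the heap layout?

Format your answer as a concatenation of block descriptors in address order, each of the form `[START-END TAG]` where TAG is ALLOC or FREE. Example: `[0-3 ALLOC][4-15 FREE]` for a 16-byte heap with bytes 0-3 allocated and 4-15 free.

Answer: [0-18 ALLOC][19-58 FREE]

Derivation:
Op 1: a = malloc(11) -> a = 0; heap: [0-10 ALLOC][11-58 FREE]
Op 2: free(a) -> (freed a); heap: [0-58 FREE]
Op 3: b = malloc(11) -> b = 0; heap: [0-10 ALLOC][11-58 FREE]
Op 4: free(b) -> (freed b); heap: [0-58 FREE]
Op 5: c = malloc(19) -> c = 0; heap: [0-18 ALLOC][19-58 FREE]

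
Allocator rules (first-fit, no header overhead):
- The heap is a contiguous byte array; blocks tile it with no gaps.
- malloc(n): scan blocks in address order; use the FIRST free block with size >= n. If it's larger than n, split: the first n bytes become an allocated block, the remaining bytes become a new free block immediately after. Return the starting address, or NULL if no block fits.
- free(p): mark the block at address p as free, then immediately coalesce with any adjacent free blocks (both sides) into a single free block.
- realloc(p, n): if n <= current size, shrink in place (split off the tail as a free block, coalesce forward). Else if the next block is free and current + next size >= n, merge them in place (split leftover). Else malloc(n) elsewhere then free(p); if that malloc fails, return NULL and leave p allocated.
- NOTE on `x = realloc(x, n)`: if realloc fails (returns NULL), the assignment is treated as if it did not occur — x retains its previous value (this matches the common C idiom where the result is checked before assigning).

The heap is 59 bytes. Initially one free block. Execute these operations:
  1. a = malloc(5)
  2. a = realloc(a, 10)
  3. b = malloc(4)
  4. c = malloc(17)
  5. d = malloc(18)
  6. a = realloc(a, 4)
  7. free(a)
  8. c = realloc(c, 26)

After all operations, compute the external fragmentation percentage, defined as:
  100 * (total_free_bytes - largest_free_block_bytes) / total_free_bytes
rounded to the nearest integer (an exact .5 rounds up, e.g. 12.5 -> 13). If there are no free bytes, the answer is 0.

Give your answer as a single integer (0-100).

Answer: 50

Derivation:
Op 1: a = malloc(5) -> a = 0; heap: [0-4 ALLOC][5-58 FREE]
Op 2: a = realloc(a, 10) -> a = 0; heap: [0-9 ALLOC][10-58 FREE]
Op 3: b = malloc(4) -> b = 10; heap: [0-9 ALLOC][10-13 ALLOC][14-58 FREE]
Op 4: c = malloc(17) -> c = 14; heap: [0-9 ALLOC][10-13 ALLOC][14-30 ALLOC][31-58 FREE]
Op 5: d = malloc(18) -> d = 31; heap: [0-9 ALLOC][10-13 ALLOC][14-30 ALLOC][31-48 ALLOC][49-58 FREE]
Op 6: a = realloc(a, 4) -> a = 0; heap: [0-3 ALLOC][4-9 FREE][10-13 ALLOC][14-30 ALLOC][31-48 ALLOC][49-58 FREE]
Op 7: free(a) -> (freed a); heap: [0-9 FREE][10-13 ALLOC][14-30 ALLOC][31-48 ALLOC][49-58 FREE]
Op 8: c = realloc(c, 26) -> NULL (c unchanged); heap: [0-9 FREE][10-13 ALLOC][14-30 ALLOC][31-48 ALLOC][49-58 FREE]
Free blocks: [10 10] total_free=20 largest=10 -> 100*(20-10)/20 = 1000/20 = 50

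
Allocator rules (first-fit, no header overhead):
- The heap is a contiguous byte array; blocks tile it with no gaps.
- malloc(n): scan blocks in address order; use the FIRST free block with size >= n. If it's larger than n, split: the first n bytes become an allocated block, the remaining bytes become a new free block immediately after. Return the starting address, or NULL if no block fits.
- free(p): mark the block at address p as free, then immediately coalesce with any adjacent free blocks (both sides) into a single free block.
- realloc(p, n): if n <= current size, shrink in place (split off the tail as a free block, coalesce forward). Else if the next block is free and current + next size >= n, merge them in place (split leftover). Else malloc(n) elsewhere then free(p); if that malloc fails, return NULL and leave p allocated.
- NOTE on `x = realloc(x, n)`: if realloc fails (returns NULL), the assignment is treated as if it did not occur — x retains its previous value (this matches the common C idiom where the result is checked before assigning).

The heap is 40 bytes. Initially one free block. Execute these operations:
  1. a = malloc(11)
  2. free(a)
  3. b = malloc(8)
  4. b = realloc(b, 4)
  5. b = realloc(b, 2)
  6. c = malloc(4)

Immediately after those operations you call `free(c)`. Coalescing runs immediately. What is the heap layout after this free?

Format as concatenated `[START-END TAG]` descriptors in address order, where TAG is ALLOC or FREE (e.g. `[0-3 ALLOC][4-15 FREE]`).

Answer: [0-1 ALLOC][2-39 FREE]

Derivation:
Op 1: a = malloc(11) -> a = 0; heap: [0-10 ALLOC][11-39 FREE]
Op 2: free(a) -> (freed a); heap: [0-39 FREE]
Op 3: b = malloc(8) -> b = 0; heap: [0-7 ALLOC][8-39 FREE]
Op 4: b = realloc(b, 4) -> b = 0; heap: [0-3 ALLOC][4-39 FREE]
Op 5: b = realloc(b, 2) -> b = 0; heap: [0-1 ALLOC][2-39 FREE]
Op 6: c = malloc(4) -> c = 2; heap: [0-1 ALLOC][2-5 ALLOC][6-39 FREE]
free(c): c = 2 -> block [2-5 ALLOC]; mark free, coalesce with adjacent free neighbors -> [0-1 ALLOC][2-39 FREE]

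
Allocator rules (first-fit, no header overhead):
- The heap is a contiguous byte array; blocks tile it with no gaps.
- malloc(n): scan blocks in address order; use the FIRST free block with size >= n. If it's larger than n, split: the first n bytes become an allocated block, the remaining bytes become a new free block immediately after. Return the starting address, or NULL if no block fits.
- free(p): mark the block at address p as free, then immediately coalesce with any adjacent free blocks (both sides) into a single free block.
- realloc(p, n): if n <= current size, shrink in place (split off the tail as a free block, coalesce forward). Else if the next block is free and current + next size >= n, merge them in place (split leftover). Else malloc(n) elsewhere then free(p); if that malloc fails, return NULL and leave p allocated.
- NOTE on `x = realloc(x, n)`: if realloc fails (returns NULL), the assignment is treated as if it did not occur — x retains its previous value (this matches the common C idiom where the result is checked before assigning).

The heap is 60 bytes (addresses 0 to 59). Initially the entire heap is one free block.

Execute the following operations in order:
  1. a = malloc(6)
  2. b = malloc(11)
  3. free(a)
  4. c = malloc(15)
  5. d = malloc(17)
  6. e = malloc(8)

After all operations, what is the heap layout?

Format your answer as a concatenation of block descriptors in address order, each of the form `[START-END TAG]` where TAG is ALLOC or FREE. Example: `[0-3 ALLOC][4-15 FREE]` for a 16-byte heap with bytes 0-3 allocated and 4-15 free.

Answer: [0-5 FREE][6-16 ALLOC][17-31 ALLOC][32-48 ALLOC][49-56 ALLOC][57-59 FREE]

Derivation:
Op 1: a = malloc(6) -> a = 0; heap: [0-5 ALLOC][6-59 FREE]
Op 2: b = malloc(11) -> b = 6; heap: [0-5 ALLOC][6-16 ALLOC][17-59 FREE]
Op 3: free(a) -> (freed a); heap: [0-5 FREE][6-16 ALLOC][17-59 FREE]
Op 4: c = malloc(15) -> c = 17; heap: [0-5 FREE][6-16 ALLOC][17-31 ALLOC][32-59 FREE]
Op 5: d = malloc(17) -> d = 32; heap: [0-5 FREE][6-16 ALLOC][17-31 ALLOC][32-48 ALLOC][49-59 FREE]
Op 6: e = malloc(8) -> e = 49; heap: [0-5 FREE][6-16 ALLOC][17-31 ALLOC][32-48 ALLOC][49-56 ALLOC][57-59 FREE]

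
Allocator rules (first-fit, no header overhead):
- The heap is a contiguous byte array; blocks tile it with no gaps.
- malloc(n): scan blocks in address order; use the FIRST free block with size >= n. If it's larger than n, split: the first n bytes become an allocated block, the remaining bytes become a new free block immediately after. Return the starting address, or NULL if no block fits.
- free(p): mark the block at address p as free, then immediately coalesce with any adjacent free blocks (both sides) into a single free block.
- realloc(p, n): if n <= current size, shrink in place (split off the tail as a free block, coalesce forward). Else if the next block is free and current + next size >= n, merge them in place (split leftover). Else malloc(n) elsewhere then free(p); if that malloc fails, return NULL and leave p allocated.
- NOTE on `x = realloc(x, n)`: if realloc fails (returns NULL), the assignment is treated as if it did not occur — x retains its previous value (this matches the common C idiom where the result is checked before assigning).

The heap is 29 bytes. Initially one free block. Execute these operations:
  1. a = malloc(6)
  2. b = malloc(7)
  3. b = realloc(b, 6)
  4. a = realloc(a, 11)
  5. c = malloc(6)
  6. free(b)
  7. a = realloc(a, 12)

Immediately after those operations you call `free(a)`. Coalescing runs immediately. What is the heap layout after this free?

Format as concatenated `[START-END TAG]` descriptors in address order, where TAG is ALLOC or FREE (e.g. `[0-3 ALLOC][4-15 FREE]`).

Answer: [0-5 ALLOC][6-28 FREE]

Derivation:
Op 1: a = malloc(6) -> a = 0; heap: [0-5 ALLOC][6-28 FREE]
Op 2: b = malloc(7) -> b = 6; heap: [0-5 ALLOC][6-12 ALLOC][13-28 FREE]
Op 3: b = realloc(b, 6) -> b = 6; heap: [0-5 ALLOC][6-11 ALLOC][12-28 FREE]
Op 4: a = realloc(a, 11) -> a = 12; heap: [0-5 FREE][6-11 ALLOC][12-22 ALLOC][23-28 FREE]
Op 5: c = malloc(6) -> c = 0; heap: [0-5 ALLOC][6-11 ALLOC][12-22 ALLOC][23-28 FREE]
Op 6: free(b) -> (freed b); heap: [0-5 ALLOC][6-11 FREE][12-22 ALLOC][23-28 FREE]
Op 7: a = realloc(a, 12) -> a = 12; heap: [0-5 ALLOC][6-11 FREE][12-23 ALLOC][24-28 FREE]
free(a): a = 12 -> block [12-23 ALLOC]; mark free, coalesce with adjacent free neighbors -> [0-5 ALLOC][6-28 FREE]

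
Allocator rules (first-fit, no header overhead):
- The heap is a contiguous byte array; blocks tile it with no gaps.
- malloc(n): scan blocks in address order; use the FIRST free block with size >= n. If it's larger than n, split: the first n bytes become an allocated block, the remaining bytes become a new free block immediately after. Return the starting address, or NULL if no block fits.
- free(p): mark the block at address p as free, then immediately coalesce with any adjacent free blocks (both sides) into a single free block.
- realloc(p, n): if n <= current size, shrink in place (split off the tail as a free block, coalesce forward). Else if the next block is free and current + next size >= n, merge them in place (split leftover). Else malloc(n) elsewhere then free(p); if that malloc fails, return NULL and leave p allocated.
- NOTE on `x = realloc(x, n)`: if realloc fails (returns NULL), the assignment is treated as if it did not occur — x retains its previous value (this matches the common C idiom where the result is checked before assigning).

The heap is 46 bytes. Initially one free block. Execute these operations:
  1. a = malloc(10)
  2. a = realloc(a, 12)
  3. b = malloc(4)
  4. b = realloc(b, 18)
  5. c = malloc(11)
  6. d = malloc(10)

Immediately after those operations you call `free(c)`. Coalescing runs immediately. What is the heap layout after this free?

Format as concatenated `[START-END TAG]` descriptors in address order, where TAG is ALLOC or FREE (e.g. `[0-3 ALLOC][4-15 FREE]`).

Op 1: a = malloc(10) -> a = 0; heap: [0-9 ALLOC][10-45 FREE]
Op 2: a = realloc(a, 12) -> a = 0; heap: [0-11 ALLOC][12-45 FREE]
Op 3: b = malloc(4) -> b = 12; heap: [0-11 ALLOC][12-15 ALLOC][16-45 FREE]
Op 4: b = realloc(b, 18) -> b = 12; heap: [0-11 ALLOC][12-29 ALLOC][30-45 FREE]
Op 5: c = malloc(11) -> c = 30; heap: [0-11 ALLOC][12-29 ALLOC][30-40 ALLOC][41-45 FREE]
Op 6: d = malloc(10) -> d = NULL; heap: [0-11 ALLOC][12-29 ALLOC][30-40 ALLOC][41-45 FREE]
free(c): c = 30 -> block [30-40 ALLOC]; mark free, coalesce with adjacent free neighbors -> [0-11 ALLOC][12-29 ALLOC][30-45 FREE]

Answer: [0-11 ALLOC][12-29 ALLOC][30-45 FREE]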